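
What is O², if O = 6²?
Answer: 1296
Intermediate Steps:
O = 36
O² = 36² = 1296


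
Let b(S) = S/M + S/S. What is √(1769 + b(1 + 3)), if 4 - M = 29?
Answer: √44246/5 ≈ 42.069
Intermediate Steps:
M = -25 (M = 4 - 1*29 = 4 - 29 = -25)
b(S) = 1 - S/25 (b(S) = S/(-25) + S/S = S*(-1/25) + 1 = -S/25 + 1 = 1 - S/25)
√(1769 + b(1 + 3)) = √(1769 + (1 - (1 + 3)/25)) = √(1769 + (1 - 1/25*4)) = √(1769 + (1 - 4/25)) = √(1769 + 21/25) = √(44246/25) = √44246/5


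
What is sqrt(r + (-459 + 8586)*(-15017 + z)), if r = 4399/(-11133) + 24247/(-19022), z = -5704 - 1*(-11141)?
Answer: I*sqrt(387962761109873406982846)/70590642 ≈ 8823.6*I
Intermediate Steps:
z = 5437 (z = -5704 + 11141 = 5437)
r = -353619629/211771926 (r = 4399*(-1/11133) + 24247*(-1/19022) = -4399/11133 - 24247/19022 = -353619629/211771926 ≈ -1.6698)
sqrt(r + (-459 + 8586)*(-15017 + z)) = sqrt(-353619629/211771926 + (-459 + 8586)*(-15017 + 5437)) = sqrt(-353619629/211771926 + 8127*(-9580)) = sqrt(-353619629/211771926 - 77856660) = sqrt(-16487855193746789/211771926) = I*sqrt(387962761109873406982846)/70590642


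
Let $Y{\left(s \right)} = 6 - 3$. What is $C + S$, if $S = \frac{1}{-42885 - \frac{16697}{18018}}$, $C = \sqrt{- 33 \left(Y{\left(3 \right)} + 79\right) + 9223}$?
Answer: $- \frac{18018}{772718627} + 7 \sqrt{133} \approx 80.728$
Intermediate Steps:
$Y{\left(s \right)} = 3$
$C = 7 \sqrt{133}$ ($C = \sqrt{- 33 \left(3 + 79\right) + 9223} = \sqrt{\left(-33\right) 82 + 9223} = \sqrt{-2706 + 9223} = \sqrt{6517} = 7 \sqrt{133} \approx 80.728$)
$S = - \frac{18018}{772718627}$ ($S = \frac{1}{-42885 - 16697 \cdot \frac{1}{18018}} = \frac{1}{-42885 - \frac{16697}{18018}} = \frac{1}{- \frac{772718627}{18018}} = - \frac{18018}{772718627} \approx -2.3318 \cdot 10^{-5}$)
$C + S = 7 \sqrt{133} - \frac{18018}{772718627} = - \frac{18018}{772718627} + 7 \sqrt{133}$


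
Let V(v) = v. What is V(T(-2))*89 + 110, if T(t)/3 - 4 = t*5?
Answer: -1492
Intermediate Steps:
T(t) = 12 + 15*t (T(t) = 12 + 3*(t*5) = 12 + 3*(5*t) = 12 + 15*t)
V(T(-2))*89 + 110 = (12 + 15*(-2))*89 + 110 = (12 - 30)*89 + 110 = -18*89 + 110 = -1602 + 110 = -1492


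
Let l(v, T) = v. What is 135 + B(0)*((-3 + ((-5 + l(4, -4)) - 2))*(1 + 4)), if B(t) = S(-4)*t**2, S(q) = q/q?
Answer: 135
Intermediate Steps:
S(q) = 1
B(t) = t**2 (B(t) = 1*t**2 = t**2)
135 + B(0)*((-3 + ((-5 + l(4, -4)) - 2))*(1 + 4)) = 135 + 0**2*((-3 + ((-5 + 4) - 2))*(1 + 4)) = 135 + 0*((-3 + (-1 - 2))*5) = 135 + 0*((-3 - 3)*5) = 135 + 0*(-6*5) = 135 + 0*(-30) = 135 + 0 = 135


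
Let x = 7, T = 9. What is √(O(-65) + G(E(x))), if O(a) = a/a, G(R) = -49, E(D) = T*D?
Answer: 4*I*√3 ≈ 6.9282*I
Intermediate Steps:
E(D) = 9*D
O(a) = 1
√(O(-65) + G(E(x))) = √(1 - 49) = √(-48) = 4*I*√3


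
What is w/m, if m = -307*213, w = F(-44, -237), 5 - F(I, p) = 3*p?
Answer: -716/65391 ≈ -0.010950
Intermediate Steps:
F(I, p) = 5 - 3*p
w = 716 (w = 5 - 3*(-237) = 5 + 711 = 716)
m = -65391
w/m = 716/(-65391) = 716*(-1/65391) = -716/65391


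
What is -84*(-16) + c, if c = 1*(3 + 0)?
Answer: 1347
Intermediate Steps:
c = 3 (c = 1*3 = 3)
-84*(-16) + c = -84*(-16) + 3 = 1344 + 3 = 1347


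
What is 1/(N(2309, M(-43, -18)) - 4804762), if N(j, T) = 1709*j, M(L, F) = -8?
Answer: -1/858681 ≈ -1.1646e-6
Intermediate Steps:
1/(N(2309, M(-43, -18)) - 4804762) = 1/(1709*2309 - 4804762) = 1/(3946081 - 4804762) = 1/(-858681) = -1/858681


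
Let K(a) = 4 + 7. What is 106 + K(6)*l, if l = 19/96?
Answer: 10385/96 ≈ 108.18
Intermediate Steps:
K(a) = 11
l = 19/96 (l = 19*(1/96) = 19/96 ≈ 0.19792)
106 + K(6)*l = 106 + 11*(19/96) = 106 + 209/96 = 10385/96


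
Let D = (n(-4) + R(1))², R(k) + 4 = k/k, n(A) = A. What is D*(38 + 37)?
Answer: 3675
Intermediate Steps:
R(k) = -3 (R(k) = -4 + k/k = -4 + 1 = -3)
D = 49 (D = (-4 - 3)² = (-7)² = 49)
D*(38 + 37) = 49*(38 + 37) = 49*75 = 3675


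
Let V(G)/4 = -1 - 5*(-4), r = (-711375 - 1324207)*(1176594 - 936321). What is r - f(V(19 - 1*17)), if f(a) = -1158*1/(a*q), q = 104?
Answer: -1932904996636893/3952 ≈ -4.8910e+11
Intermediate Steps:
r = -489095393886 (r = -2035582*240273 = -489095393886)
V(G) = 76 (V(G) = 4*(-1 - 5*(-4)) = 4*(-1 + 20) = 4*19 = 76)
f(a) = -579/(52*a) (f(a) = -1158*1/(104*a) = -579/(52*a))
r - f(V(19 - 1*17)) = -489095393886 - (-579)/(52*76) = -489095393886 - 1*(-579/3952) = -489095393886 + 579/3952 = -1932904996636893/3952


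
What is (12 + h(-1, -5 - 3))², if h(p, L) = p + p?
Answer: 100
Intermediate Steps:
h(p, L) = 2*p
(12 + h(-1, -5 - 3))² = (12 + 2*(-1))² = (12 - 2)² = 10² = 100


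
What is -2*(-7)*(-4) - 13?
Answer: -69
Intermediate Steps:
-2*(-7)*(-4) - 13 = 14*(-4) - 13 = -56 - 13 = -69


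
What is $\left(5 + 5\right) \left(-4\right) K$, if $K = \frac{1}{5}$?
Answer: $-8$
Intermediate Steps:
$K = \frac{1}{5} \approx 0.2$
$\left(5 + 5\right) \left(-4\right) K = \left(5 + 5\right) \left(-4\right) \frac{1}{5} = 10 \left(-4\right) \frac{1}{5} = \left(-40\right) \frac{1}{5} = -8$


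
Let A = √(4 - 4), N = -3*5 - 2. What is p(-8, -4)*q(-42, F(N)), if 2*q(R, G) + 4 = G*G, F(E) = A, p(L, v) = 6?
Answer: -12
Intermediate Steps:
N = -17 (N = -15 - 2 = -17)
A = 0 (A = √0 = 0)
F(E) = 0
q(R, G) = -2 + G²/2 (q(R, G) = -2 + (G*G)/2 = -2 + G²/2)
p(-8, -4)*q(-42, F(N)) = 6*(-2 + (½)*0²) = 6*(-2 + (½)*0) = 6*(-2 + 0) = 6*(-2) = -12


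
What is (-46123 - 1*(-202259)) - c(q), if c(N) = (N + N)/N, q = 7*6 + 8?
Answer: 156134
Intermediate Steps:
q = 50 (q = 42 + 8 = 50)
c(N) = 2 (c(N) = (2*N)/N = 2)
(-46123 - 1*(-202259)) - c(q) = (-46123 - 1*(-202259)) - 1*2 = (-46123 + 202259) - 2 = 156136 - 2 = 156134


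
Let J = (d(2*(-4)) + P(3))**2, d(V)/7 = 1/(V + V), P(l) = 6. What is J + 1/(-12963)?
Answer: 102679667/3318528 ≈ 30.941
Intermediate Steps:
d(V) = 7/(2*V) (d(V) = 7/(V + V) = 7/((2*V)) = 7*(1/(2*V)) = 7/(2*V))
J = 7921/256 (J = (7/(2*((2*(-4)))) + 6)**2 = ((7/2)/(-8) + 6)**2 = ((7/2)*(-1/8) + 6)**2 = (-7/16 + 6)**2 = (89/16)**2 = 7921/256 ≈ 30.941)
J + 1/(-12963) = 7921/256 + 1/(-12963) = 7921/256 - 1/12963 = 102679667/3318528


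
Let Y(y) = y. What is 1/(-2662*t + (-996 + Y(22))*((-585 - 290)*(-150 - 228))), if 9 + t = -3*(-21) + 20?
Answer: -1/322347488 ≈ -3.1022e-9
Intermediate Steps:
t = 74 (t = -9 + (-3*(-21) + 20) = -9 + (63 + 20) = -9 + 83 = 74)
1/(-2662*t + (-996 + Y(22))*((-585 - 290)*(-150 - 228))) = 1/(-2662*74 + (-996 + 22)*((-585 - 290)*(-150 - 228))) = 1/(-196988 - (-852250)*(-378)) = 1/(-196988 - 974*330750) = 1/(-196988 - 322150500) = 1/(-322347488) = -1/322347488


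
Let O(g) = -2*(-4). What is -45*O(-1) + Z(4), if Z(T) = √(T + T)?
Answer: -360 + 2*√2 ≈ -357.17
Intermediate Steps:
O(g) = 8
Z(T) = √2*√T (Z(T) = √(2*T) = √2*√T)
-45*O(-1) + Z(4) = -45*8 + √2*√4 = -360 + √2*2 = -360 + 2*√2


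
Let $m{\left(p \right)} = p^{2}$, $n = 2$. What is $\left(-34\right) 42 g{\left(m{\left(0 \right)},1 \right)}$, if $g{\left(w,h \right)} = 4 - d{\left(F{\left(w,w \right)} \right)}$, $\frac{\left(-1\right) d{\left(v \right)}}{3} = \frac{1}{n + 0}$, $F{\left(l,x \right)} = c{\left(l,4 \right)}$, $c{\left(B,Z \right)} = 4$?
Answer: $-7854$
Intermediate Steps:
$F{\left(l,x \right)} = 4$
$d{\left(v \right)} = - \frac{3}{2}$ ($d{\left(v \right)} = - \frac{3}{2 + 0} = - \frac{3}{2}$)
$g{\left(w,h \right)} = \frac{11}{2}$ ($g{\left(w,h \right)} = 4 - - \frac{3}{2} = 4 + \frac{3}{2} = \frac{11}{2}$)
$\left(-34\right) 42 g{\left(m{\left(0 \right)},1 \right)} = \left(-34\right) 42 \cdot \frac{11}{2} = \left(-1428\right) \frac{11}{2} = -7854$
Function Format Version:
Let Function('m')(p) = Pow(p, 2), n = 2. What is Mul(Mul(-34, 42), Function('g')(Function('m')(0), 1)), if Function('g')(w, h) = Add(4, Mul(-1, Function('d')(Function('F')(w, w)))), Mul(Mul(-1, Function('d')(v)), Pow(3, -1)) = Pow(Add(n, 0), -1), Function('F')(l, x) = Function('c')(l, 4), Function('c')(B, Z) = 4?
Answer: -7854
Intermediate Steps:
Function('F')(l, x) = 4
Function('d')(v) = Rational(-3, 2) (Function('d')(v) = Mul(-3, Pow(Add(2, 0), -1)) = Mul(-3, Pow(2, -1)) = Mul(-3, Rational(1, 2)) = Rational(-3, 2))
Function('g')(w, h) = Rational(11, 2) (Function('g')(w, h) = Add(4, Mul(-1, Rational(-3, 2))) = Add(4, Rational(3, 2)) = Rational(11, 2))
Mul(Mul(-34, 42), Function('g')(Function('m')(0), 1)) = Mul(Mul(-34, 42), Rational(11, 2)) = Mul(-1428, Rational(11, 2)) = -7854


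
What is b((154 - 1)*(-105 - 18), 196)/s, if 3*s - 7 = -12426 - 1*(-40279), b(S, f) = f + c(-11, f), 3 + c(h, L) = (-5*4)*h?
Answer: 177/3980 ≈ 0.044472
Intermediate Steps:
c(h, L) = -3 - 20*h (c(h, L) = -3 + (-5*4)*h = -3 - 20*h)
b(S, f) = 217 + f (b(S, f) = f + (-3 - 20*(-11)) = f + (-3 + 220) = f + 217 = 217 + f)
s = 27860/3 (s = 7/3 + (-12426 - 1*(-40279))/3 = 7/3 + (-12426 + 40279)/3 = 7/3 + (1/3)*27853 = 7/3 + 27853/3 = 27860/3 ≈ 9286.7)
b((154 - 1)*(-105 - 18), 196)/s = (217 + 196)/(27860/3) = 413*(3/27860) = 177/3980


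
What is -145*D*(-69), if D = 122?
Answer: 1220610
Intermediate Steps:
-145*D*(-69) = -145*122*(-69) = -17690*(-69) = 1220610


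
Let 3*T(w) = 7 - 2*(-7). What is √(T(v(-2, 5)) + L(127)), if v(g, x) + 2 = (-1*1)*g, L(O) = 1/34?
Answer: √8126/34 ≈ 2.6513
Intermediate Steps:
L(O) = 1/34
v(g, x) = -2 - g (v(g, x) = -2 + (-1*1)*g = -2 - g)
T(w) = 7 (T(w) = (7 - 2*(-7))/3 = (7 + 14)/3 = (⅓)*21 = 7)
√(T(v(-2, 5)) + L(127)) = √(7 + 1/34) = √(239/34) = √8126/34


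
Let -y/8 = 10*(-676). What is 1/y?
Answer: 1/54080 ≈ 1.8491e-5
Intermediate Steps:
y = 54080 (y = -80*(-676) = -8*(-6760) = 54080)
1/y = 1/54080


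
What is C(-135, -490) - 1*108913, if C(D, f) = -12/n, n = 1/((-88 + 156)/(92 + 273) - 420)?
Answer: -37914461/365 ≈ -1.0388e+5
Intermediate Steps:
n = -365/153232 (n = 1/(68/365 - 420) = 1/(-153232/365) = -365/153232 ≈ -0.0023820)
C(D, f) = 1838784/365 (C(D, f) = -12/(-365/153232) = -12*(-153232/365) = 1838784/365)
C(-135, -490) - 1*108913 = 1838784/365 - 1*108913 = 1838784/365 - 108913 = -37914461/365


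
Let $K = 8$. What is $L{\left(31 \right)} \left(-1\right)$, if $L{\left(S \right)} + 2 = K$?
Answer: $-6$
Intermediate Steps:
$L{\left(S \right)} = 6$ ($L{\left(S \right)} = -2 + 8 = 6$)
$L{\left(31 \right)} \left(-1\right) = 6 \left(-1\right) = -6$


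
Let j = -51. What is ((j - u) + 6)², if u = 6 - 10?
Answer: 1681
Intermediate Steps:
u = -4
((j - u) + 6)² = ((-51 - 1*(-4)) + 6)² = ((-51 + 4) + 6)² = (-47 + 6)² = (-41)² = 1681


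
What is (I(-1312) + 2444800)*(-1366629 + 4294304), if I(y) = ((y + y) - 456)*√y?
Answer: 7157579840000 - 36068956000*I*√82 ≈ 7.1576e+12 - 3.2662e+11*I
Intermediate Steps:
I(y) = √y*(-456 + 2*y) (I(y) = (2*y - 456)*√y = (-456 + 2*y)*√y = √y*(-456 + 2*y))
(I(-1312) + 2444800)*(-1366629 + 4294304) = (2*√(-1312)*(-228 - 1312) + 2444800)*(-1366629 + 4294304) = (2*(4*I*√82)*(-1540) + 2444800)*2927675 = (-12320*I*√82 + 2444800)*2927675 = (2444800 - 12320*I*√82)*2927675 = 7157579840000 - 36068956000*I*√82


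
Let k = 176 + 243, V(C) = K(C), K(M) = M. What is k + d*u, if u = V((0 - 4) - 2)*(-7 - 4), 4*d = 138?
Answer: 2696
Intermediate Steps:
V(C) = C
d = 69/2 (d = (¼)*138 = 69/2 ≈ 34.500)
k = 419
u = 66 (u = ((0 - 4) - 2)*(-7 - 4) = (-4 - 2)*(-11) = -6*(-11) = 66)
k + d*u = 419 + (69/2)*66 = 419 + 2277 = 2696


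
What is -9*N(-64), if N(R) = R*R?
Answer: -36864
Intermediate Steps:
N(R) = R**2
-9*N(-64) = -9*(-64)**2 = -9*4096 = -36864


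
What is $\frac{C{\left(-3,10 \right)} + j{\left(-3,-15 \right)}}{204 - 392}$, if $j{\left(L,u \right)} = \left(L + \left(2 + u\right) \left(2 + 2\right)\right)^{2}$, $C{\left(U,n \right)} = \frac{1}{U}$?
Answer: $- \frac{4537}{282} \approx -16.089$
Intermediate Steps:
$j{\left(L,u \right)} = \left(8 + L + 4 u\right)^{2}$ ($j{\left(L,u \right)} = \left(L + \left(2 + u\right) 4\right)^{2} = \left(L + \left(8 + 4 u\right)\right)^{2} = \left(8 + L + 4 u\right)^{2}$)
$\frac{C{\left(-3,10 \right)} + j{\left(-3,-15 \right)}}{204 - 392} = \frac{\frac{1}{-3} + \left(8 - 3 + 4 \left(-15\right)\right)^{2}}{204 - 392} = \frac{- \frac{1}{3} + \left(8 - 3 - 60\right)^{2}}{-188} = \left(- \frac{1}{3} + \left(-55\right)^{2}\right) \left(- \frac{1}{188}\right) = \left(- \frac{1}{3} + 3025\right) \left(- \frac{1}{188}\right) = \frac{9074}{3} \left(- \frac{1}{188}\right) = - \frac{4537}{282}$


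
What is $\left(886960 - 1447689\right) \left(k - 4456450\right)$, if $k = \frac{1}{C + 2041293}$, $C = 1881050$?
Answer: $\frac{9801388978777492421}{3922343} \approx 2.4989 \cdot 10^{12}$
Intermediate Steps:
$k = \frac{1}{3922343}$ ($k = \frac{1}{1881050 + 2041293} = \frac{1}{3922343} \approx 2.5495 \cdot 10^{-7}$)
$\left(886960 - 1447689\right) \left(k - 4456450\right) = \left(886960 - 1447689\right) \left(\frac{1}{3922343} - 4456450\right) = \left(-560729\right) \left(- \frac{17479725462349}{3922343}\right) = \frac{9801388978777492421}{3922343}$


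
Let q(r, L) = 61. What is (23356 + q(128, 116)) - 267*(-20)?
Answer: 28757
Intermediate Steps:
(23356 + q(128, 116)) - 267*(-20) = (23356 + 61) - 267*(-20) = 23417 + 5340 = 28757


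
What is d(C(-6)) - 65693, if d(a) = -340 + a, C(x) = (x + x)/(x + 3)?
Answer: -66029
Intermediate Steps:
C(x) = 2*x/(3 + x) (C(x) = (2*x)/(3 + x) = 2*x/(3 + x))
d(C(-6)) - 65693 = (-340 + 2*(-6)/(3 - 6)) - 65693 = (-340 + 2*(-6)/(-3)) - 65693 = (-340 + 2*(-6)*(-⅓)) - 65693 = (-340 + 4) - 65693 = -336 - 65693 = -66029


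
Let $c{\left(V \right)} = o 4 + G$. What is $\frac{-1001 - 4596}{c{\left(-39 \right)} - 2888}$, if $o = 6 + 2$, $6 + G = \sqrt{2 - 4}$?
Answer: $\frac{8009307}{4095523} + \frac{5597 i \sqrt{2}}{8191046} \approx 1.9556 + 0.00096634 i$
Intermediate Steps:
$G = -6 + i \sqrt{2}$ ($G = -6 + \sqrt{2 - 4} = -6 + \sqrt{-2} = -6 + i \sqrt{2} \approx -6.0 + 1.4142 i$)
$o = 8$
$c{\left(V \right)} = 26 + i \sqrt{2}$ ($c{\left(V \right)} = 8 \cdot 4 - \left(6 - i \sqrt{2}\right) = 32 - \left(6 - i \sqrt{2}\right) = 26 + i \sqrt{2}$)
$\frac{-1001 - 4596}{c{\left(-39 \right)} - 2888} = \frac{-1001 - 4596}{\left(26 + i \sqrt{2}\right) - 2888} = - \frac{5597}{-2862 + i \sqrt{2}}$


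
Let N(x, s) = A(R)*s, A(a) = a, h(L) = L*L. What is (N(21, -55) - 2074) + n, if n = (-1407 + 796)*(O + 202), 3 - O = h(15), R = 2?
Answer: 10036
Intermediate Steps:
h(L) = L**2
O = -222 (O = 3 - 1*15**2 = 3 - 1*225 = 3 - 225 = -222)
N(x, s) = 2*s
n = 12220 (n = (-1407 + 796)*(-222 + 202) = -611*(-20) = 12220)
(N(21, -55) - 2074) + n = (2*(-55) - 2074) + 12220 = (-110 - 2074) + 12220 = -2184 + 12220 = 10036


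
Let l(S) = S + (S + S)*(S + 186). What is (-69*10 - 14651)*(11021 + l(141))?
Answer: -1585891216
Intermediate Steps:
l(S) = S + 2*S*(186 + S) (l(S) = S + (2*S)*(186 + S) = S + 2*S*(186 + S))
(-69*10 - 14651)*(11021 + l(141)) = (-69*10 - 14651)*(11021 + 141*(373 + 2*141)) = (-690 - 14651)*(11021 + 141*(373 + 282)) = -15341*(11021 + 141*655) = -15341*(11021 + 92355) = -15341*103376 = -1585891216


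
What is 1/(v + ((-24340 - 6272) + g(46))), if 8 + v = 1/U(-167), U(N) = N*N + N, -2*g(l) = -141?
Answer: -13861/423446619 ≈ -3.2734e-5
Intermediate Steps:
g(l) = 141/2 (g(l) = -½*(-141) = 141/2)
U(N) = N + N² (U(N) = N² + N = N + N²)
v = -221775/27722 (v = -8 + 1/(-167*(1 - 167)) = -8 + 1/(-167*(-166)) = -8 + 1/27722 = -221775/27722 ≈ -8.0000)
1/(v + ((-24340 - 6272) + g(46))) = 1/(-221775/27722 + ((-24340 - 6272) + 141/2)) = 1/(-221775/27722 + (-30612 + 141/2)) = 1/(-221775/27722 - 61083/2) = 1/(-423446619/13861) = -13861/423446619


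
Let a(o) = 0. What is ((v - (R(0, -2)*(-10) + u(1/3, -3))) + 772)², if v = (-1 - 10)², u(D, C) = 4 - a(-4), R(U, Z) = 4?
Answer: 863041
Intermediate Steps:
u(D, C) = 4 (u(D, C) = 4 - 1*0 = 4 + 0 = 4)
v = 121 (v = (-11)² = 121)
((v - (R(0, -2)*(-10) + u(1/3, -3))) + 772)² = ((121 - (4*(-10) + 4)) + 772)² = ((121 - (-40 + 4)) + 772)² = ((121 - 1*(-36)) + 772)² = ((121 + 36) + 772)² = (157 + 772)² = 929² = 863041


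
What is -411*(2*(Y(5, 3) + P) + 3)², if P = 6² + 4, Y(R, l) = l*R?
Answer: -5248059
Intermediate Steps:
Y(R, l) = R*l
P = 40 (P = 36 + 4 = 40)
-411*(2*(Y(5, 3) + P) + 3)² = -411*(2*(5*3 + 40) + 3)² = -411*(2*(15 + 40) + 3)² = -411*(2*55 + 3)² = -411*(110 + 3)² = -411*113² = -411*12769 = -5248059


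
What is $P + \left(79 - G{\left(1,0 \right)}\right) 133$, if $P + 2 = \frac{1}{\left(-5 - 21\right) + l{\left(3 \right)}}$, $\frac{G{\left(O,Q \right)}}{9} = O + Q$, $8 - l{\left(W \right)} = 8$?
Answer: $\frac{242007}{26} \approx 9308.0$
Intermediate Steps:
$l{\left(W \right)} = 0$ ($l{\left(W \right)} = 8 - 8 = 0$)
$G{\left(O,Q \right)} = 9 O + 9 Q$ ($G{\left(O,Q \right)} = 9 \left(O + Q\right) = 9 O + 9 Q$)
$P = - \frac{53}{26}$ ($P = -2 + \frac{1}{\left(-5 - 21\right) + 0} = -2 + \frac{1}{-26 + 0} = -2 + \frac{1}{-26} = -2 - \frac{1}{26} = - \frac{53}{26} \approx -2.0385$)
$P + \left(79 - G{\left(1,0 \right)}\right) 133 = - \frac{53}{26} + \left(79 - \left(9 \cdot 1 + 9 \cdot 0\right)\right) 133 = - \frac{53}{26} + \left(79 - \left(9 + 0\right)\right) 133 = - \frac{53}{26} + \left(79 - 9\right) 133 = - \frac{53}{26} + 70 \cdot 133 = - \frac{53}{26} + 9310 = \frac{242007}{26}$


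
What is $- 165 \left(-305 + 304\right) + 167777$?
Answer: $167942$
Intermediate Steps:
$- 165 \left(-305 + 304\right) + 167777 = \left(-165\right) \left(-1\right) + 167777 = 165 + 167777 = 167942$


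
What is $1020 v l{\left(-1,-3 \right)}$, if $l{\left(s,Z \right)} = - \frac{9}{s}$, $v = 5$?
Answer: $45900$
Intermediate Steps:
$1020 v l{\left(-1,-3 \right)} = 1020 \cdot 5 \left(- \frac{9}{-1}\right) = 1020 \cdot 5 \left(\left(-9\right) \left(-1\right)\right) = 1020 \cdot 5 \cdot 9 = 1020 \cdot 45 = 45900$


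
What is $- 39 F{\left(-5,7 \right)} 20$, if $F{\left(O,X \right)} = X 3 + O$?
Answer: $-12480$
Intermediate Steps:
$F{\left(O,X \right)} = O + 3 X$ ($F{\left(O,X \right)} = 3 X + O = O + 3 X$)
$- 39 F{\left(-5,7 \right)} 20 = - 39 \left(-5 + 3 \cdot 7\right) 20 = - 39 \left(-5 + 21\right) 20 = \left(-39\right) 16 \cdot 20 = \left(-624\right) 20 = -12480$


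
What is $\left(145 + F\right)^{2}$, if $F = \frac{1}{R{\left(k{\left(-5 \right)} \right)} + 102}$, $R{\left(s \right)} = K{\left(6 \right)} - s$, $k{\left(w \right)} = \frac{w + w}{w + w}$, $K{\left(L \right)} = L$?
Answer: $\frac{240746256}{11449} \approx 21028.0$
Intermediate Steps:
$k{\left(w \right)} = 1$ ($k{\left(w \right)} = \frac{2 w}{2 w} = 2 w \frac{1}{2 w} = 1$)
$R{\left(s \right)} = 6 - s$
$F = \frac{1}{107}$ ($F = \frac{1}{\left(6 - 1\right) + 102} = \frac{1}{5 + 102} = \frac{1}{107} \approx 0.0093458$)
$\left(145 + F\right)^{2} = \left(145 + \frac{1}{107}\right)^{2} = \left(\frac{15516}{107}\right)^{2} = \frac{240746256}{11449}$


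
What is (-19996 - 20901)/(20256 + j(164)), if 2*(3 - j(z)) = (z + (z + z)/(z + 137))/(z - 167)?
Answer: -12309997/6106241 ≈ -2.0160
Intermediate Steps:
j(z) = 3 - (z + 2*z/(137 + z))/(2*(-167 + z)) (j(z) = 3 - (z + (z + z)/(z + 137))/(2*(z - 167)) = 3 - (z + (2*z)/(137 + z))/(2*(-167 + z)) = 3 - (z + 2*z/(137 + z))/(2*(-167 + z)))
(-19996 - 20901)/(20256 + j(164)) = (-19996 - 20901)/(20256 + (137274 - 5*164**2 + 319*164)/(2*(22879 - 1*164**2 + 30*164))) = -40897/(20256 + (137274 - 5*26896 + 52316)/(2*(22879 - 1*26896 + 4920))) = -40897/(20256 + (137274 - 134480 + 52316)/(2*(22879 - 26896 + 4920))) = -40897/(20256 + (1/2)*55110/903) = -40897/(20256 + (1/2)*(1/903)*55110) = -40897/(20256 + 9185/301) = -40897/6106241/301 = -40897*301/6106241 = -12309997/6106241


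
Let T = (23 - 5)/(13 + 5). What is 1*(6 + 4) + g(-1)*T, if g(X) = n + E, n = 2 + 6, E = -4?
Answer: 14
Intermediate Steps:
T = 1 (T = 18/18 = 18*(1/18) = 1)
n = 8
g(X) = 4 (g(X) = 8 - 4 = 4)
1*(6 + 4) + g(-1)*T = 1*(6 + 4) + 4*1 = 1*10 + 4 = 10 + 4 = 14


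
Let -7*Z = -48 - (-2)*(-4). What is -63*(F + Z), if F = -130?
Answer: 7686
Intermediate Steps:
Z = 8 (Z = -(-48 - (-2)*(-4))/7 = -(-48 - 1*8)/7 = -(-48 - 8)/7 = -1/7*(-56) = 8)
-63*(F + Z) = -63*(-130 + 8) = -63*(-122) = 7686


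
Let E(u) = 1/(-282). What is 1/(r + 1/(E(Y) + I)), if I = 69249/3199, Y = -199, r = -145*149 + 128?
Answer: -19525019/419337930945 ≈ -4.6562e-5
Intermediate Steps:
r = -21477 (r = -21605 + 128 = -21477)
E(u) = -1/282
I = 69249/3199 (I = 69249*(1/3199) = 69249/3199 ≈ 21.647)
1/(r + 1/(E(Y) + I)) = 1/(-21477 + 1/(-1/282 + 69249/3199)) = 1/(-21477 + 1/(19525019/902118)) = 1/(-21477 + 902118/19525019) = 1/(-419337930945/19525019) = -19525019/419337930945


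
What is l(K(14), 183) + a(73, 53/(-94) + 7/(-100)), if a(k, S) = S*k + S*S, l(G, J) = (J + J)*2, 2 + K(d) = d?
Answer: 15156659541/22090000 ≈ 686.13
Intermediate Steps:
K(d) = -2 + d
l(G, J) = 4*J (l(G, J) = (2*J)*2 = 4*J)
a(k, S) = S² + S*k (a(k, S) = S*k + S² = S² + S*k)
l(K(14), 183) + a(73, 53/(-94) + 7/(-100)) = 4*183 + (53/(-94) + 7/(-100))*((53/(-94) + 7/(-100)) + 73) = 732 + (53*(-1/94) + 7*(-1/100))*((53*(-1/94) + 7*(-1/100)) + 73) = 732 + (-53/94 - 7/100)*((-53/94 - 7/100) + 73) = 732 - 2979*(-2979/4700 + 73)/4700 = 732 - 2979/4700*340121/4700 = 732 - 1013220459/22090000 = 15156659541/22090000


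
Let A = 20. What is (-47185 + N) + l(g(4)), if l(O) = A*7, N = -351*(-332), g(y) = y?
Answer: 69487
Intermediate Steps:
N = 116532
l(O) = 140 (l(O) = 20*7 = 140)
(-47185 + N) + l(g(4)) = (-47185 + 116532) + 140 = 69347 + 140 = 69487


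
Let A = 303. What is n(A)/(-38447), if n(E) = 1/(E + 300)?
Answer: -1/23183541 ≈ -4.3134e-8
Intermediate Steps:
n(E) = 1/(300 + E)
n(A)/(-38447) = 1/((300 + 303)*(-38447)) = -1/38447/603 = (1/603)*(-1/38447) = -1/23183541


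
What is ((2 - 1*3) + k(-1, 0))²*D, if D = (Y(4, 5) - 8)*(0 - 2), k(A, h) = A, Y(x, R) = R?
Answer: 24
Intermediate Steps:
D = 6 (D = (5 - 8)*(0 - 2) = -3*(-2) = 6)
((2 - 1*3) + k(-1, 0))²*D = ((2 - 1*3) - 1)²*6 = ((2 - 3) - 1)²*6 = (-1 - 1)²*6 = (-2)²*6 = 4*6 = 24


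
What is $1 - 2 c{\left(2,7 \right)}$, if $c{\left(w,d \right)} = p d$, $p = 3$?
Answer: $-41$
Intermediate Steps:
$c{\left(w,d \right)} = 3 d$
$1 - 2 c{\left(2,7 \right)} = 1 - 2 \cdot 3 \cdot 7 = 1 - 42 = -41$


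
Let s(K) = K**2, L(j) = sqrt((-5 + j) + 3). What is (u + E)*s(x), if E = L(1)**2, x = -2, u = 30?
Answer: 116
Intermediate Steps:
L(j) = sqrt(-2 + j)
E = -1 (E = (sqrt(-2 + 1))**2 = (sqrt(-1))**2 = I**2 = -1)
(u + E)*s(x) = (30 - 1)*(-2)**2 = 29*4 = 116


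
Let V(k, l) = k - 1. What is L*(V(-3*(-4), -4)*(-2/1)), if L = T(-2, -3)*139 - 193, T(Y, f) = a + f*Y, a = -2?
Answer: -7986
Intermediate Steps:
T(Y, f) = -2 + Y*f (T(Y, f) = -2 + f*Y = -2 + Y*f)
V(k, l) = -1 + k
L = 363 (L = (-2 - 2*(-3))*139 - 193 = (-2 + 6)*139 - 193 = 4*139 - 193 = 556 - 193 = 363)
L*(V(-3*(-4), -4)*(-2/1)) = 363*((-1 - 3*(-4))*(-2/1)) = 363*((-1 + 12)*(-2*1)) = 363*(11*(-2)) = 363*(-22) = -7986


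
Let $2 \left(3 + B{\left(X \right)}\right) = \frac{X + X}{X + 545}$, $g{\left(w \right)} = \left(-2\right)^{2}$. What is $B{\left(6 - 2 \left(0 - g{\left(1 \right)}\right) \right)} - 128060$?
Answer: $- \frac{71587203}{559} \approx -1.2806 \cdot 10^{5}$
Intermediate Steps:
$g{\left(w \right)} = 4$
$B{\left(X \right)} = -3 + \frac{X}{545 + X}$ ($B{\left(X \right)} = -3 + \frac{\left(X + X\right) \frac{1}{X + 545}}{2} = -3 + \frac{2 X \frac{1}{545 + X}}{2} = -3 + \frac{X}{545 + X}$)
$B{\left(6 - 2 \left(0 - g{\left(1 \right)}\right) \right)} - 128060 = \frac{-1635 - 2 \left(6 - 2 \left(0 - 4\right)\right)}{545 - \left(-6 + 2 \left(0 - 4\right)\right)} - 128060 = \frac{-1635 - 2 \left(6 - -8\right)}{545 + \left(6 - -8\right)} - 128060 = \frac{-1635 - 2 \left(6 + 8\right)}{545 + \left(6 + 8\right)} - 128060 = \frac{-1635 - 28}{545 + 14} - 128060 = \frac{-1635 - 28}{559} - 128060 = \frac{1}{559} \left(-1663\right) - 128060 = - \frac{1663}{559} - 128060 = - \frac{71587203}{559}$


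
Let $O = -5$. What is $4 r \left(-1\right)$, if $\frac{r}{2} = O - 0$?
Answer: $40$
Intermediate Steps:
$r = -10$ ($r = 2 \left(-5 - 0\right) = 2 \left(-5 + 0\right) = 2 \left(-5\right) = -10$)
$4 r \left(-1\right) = 4 \left(-10\right) \left(-1\right) = \left(-40\right) \left(-1\right) = 40$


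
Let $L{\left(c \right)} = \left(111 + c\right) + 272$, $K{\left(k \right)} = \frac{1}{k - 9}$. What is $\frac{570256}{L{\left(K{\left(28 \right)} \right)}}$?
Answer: $\frac{5417432}{3639} \approx 1488.7$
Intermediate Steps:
$K{\left(k \right)} = \frac{1}{-9 + k}$
$L{\left(c \right)} = 383 + c$
$\frac{570256}{L{\left(K{\left(28 \right)} \right)}} = \frac{570256}{383 + \frac{1}{-9 + 28}} = \frac{570256}{383 + \frac{1}{19}} = \frac{570256}{\frac{7278}{19}} = 570256 \cdot \frac{19}{7278} = \frac{5417432}{3639}$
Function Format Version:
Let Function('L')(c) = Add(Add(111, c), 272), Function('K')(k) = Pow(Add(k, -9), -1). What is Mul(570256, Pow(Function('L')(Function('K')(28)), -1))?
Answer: Rational(5417432, 3639) ≈ 1488.7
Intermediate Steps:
Function('K')(k) = Pow(Add(-9, k), -1)
Function('L')(c) = Add(383, c)
Mul(570256, Pow(Function('L')(Function('K')(28)), -1)) = Mul(570256, Pow(Add(383, Pow(Add(-9, 28), -1)), -1)) = Mul(570256, Pow(Add(383, Pow(19, -1)), -1)) = Mul(570256, Pow(Add(383, Rational(1, 19)), -1)) = Mul(570256, Pow(Rational(7278, 19), -1)) = Mul(570256, Rational(19, 7278)) = Rational(5417432, 3639)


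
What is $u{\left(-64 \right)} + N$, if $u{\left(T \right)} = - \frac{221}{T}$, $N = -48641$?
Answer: $- \frac{3112803}{64} \approx -48638.0$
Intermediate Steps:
$u{\left(-64 \right)} + N = - \frac{221}{-64} - 48641 = \left(-221\right) \left(- \frac{1}{64}\right) - 48641 = \frac{221}{64} - 48641 = - \frac{3112803}{64}$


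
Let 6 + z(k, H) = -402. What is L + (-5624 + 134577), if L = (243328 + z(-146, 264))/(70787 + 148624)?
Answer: 28293949603/219411 ≈ 1.2895e+5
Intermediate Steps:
z(k, H) = -408 (z(k, H) = -6 - 402 = -408)
L = 242920/219411 (L = (243328 - 408)/(70787 + 148624) = 242920/219411 ≈ 1.1071)
L + (-5624 + 134577) = 242920/219411 + (-5624 + 134577) = 242920/219411 + 128953 = 28293949603/219411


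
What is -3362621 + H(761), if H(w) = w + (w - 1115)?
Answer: -3362214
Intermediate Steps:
H(w) = -1115 + 2*w (H(w) = w + (-1115 + w) = -1115 + 2*w)
-3362621 + H(761) = -3362621 + (-1115 + 2*761) = -3362621 + (-1115 + 1522) = -3362621 + 407 = -3362214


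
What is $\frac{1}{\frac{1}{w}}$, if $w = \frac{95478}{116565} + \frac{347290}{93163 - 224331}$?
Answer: $- \frac{4659700091}{2548266320} \approx -1.8286$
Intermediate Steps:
$w = - \frac{4659700091}{2548266320}$ ($w = 95478 \cdot \frac{1}{116565} + \frac{347290}{93163 - 224331} = \frac{31826}{38855} + \frac{347290}{-131168} = \frac{31826}{38855} + 347290 \left(- \frac{1}{131168}\right) = \frac{31826}{38855} - \frac{173645}{65584} = - \frac{4659700091}{2548266320} \approx -1.8286$)
$\frac{1}{\frac{1}{w}} = \frac{1}{\frac{1}{- \frac{4659700091}{2548266320}}} = \frac{1}{- \frac{2548266320}{4659700091}} = - \frac{4659700091}{2548266320}$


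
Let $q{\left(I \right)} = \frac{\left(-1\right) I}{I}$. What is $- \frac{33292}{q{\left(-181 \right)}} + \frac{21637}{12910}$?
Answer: $\frac{429821357}{12910} \approx 33294.0$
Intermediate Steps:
$q{\left(I \right)} = -1$
$- \frac{33292}{q{\left(-181 \right)}} + \frac{21637}{12910} = - \frac{33292}{-1} + \frac{21637}{12910} = \left(-33292\right) \left(-1\right) + 21637 \cdot \frac{1}{12910} = 33292 + \frac{21637}{12910} = \frac{429821357}{12910}$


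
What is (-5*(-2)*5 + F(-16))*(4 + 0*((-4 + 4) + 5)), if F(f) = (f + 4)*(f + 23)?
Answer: -136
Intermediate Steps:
F(f) = (4 + f)*(23 + f)
(-5*(-2)*5 + F(-16))*(4 + 0*((-4 + 4) + 5)) = (-5*(-2)*5 + (92 + (-16)² + 27*(-16)))*(4 + 0*((-4 + 4) + 5)) = (10*5 + (92 + 256 - 432))*(4 + 0*(0 + 5)) = (50 - 84)*(4 + 0*5) = -34*(4 + 0) = -34*4 = -136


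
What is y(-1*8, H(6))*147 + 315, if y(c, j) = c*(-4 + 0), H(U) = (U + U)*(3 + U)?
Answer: 5019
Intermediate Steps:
H(U) = 2*U*(3 + U) (H(U) = (2*U)*(3 + U) = 2*U*(3 + U))
y(c, j) = -4*c (y(c, j) = c*(-4) = -4*c)
y(-1*8, H(6))*147 + 315 = -(-4)*8*147 + 315 = -4*(-8)*147 + 315 = 32*147 + 315 = 4704 + 315 = 5019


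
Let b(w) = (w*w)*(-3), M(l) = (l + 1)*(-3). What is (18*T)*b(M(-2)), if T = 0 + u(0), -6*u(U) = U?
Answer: 0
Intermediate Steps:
u(U) = -U/6
M(l) = -3 - 3*l (M(l) = (1 + l)*(-3) = -3 - 3*l)
T = 0 (T = 0 - ⅙*0 = 0 + 0 = 0)
b(w) = -3*w² (b(w) = w²*(-3) = -3*w²)
(18*T)*b(M(-2)) = (18*0)*(-3*(-3 - 3*(-2))²) = 0*(-3*(-3 + 6)²) = 0*(-3*3²) = 0*(-3*9) = 0*(-27) = 0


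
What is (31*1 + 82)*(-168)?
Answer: -18984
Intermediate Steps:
(31*1 + 82)*(-168) = (31 + 82)*(-168) = 113*(-168) = -18984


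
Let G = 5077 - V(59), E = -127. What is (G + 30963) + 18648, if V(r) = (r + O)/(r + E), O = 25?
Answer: 929717/17 ≈ 54689.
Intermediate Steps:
V(r) = (25 + r)/(-127 + r) (V(r) = (r + 25)/(r - 127) = (25 + r)/(-127 + r))
G = 86330/17 (G = 5077 - (25 + 59)/(-127 + 59) = 5077 - 84/(-68) = 5077 - (-1)*84/68 = 5077 - 1*(-21/17) = 5077 + 21/17 = 86330/17 ≈ 5078.2)
(G + 30963) + 18648 = (86330/17 + 30963) + 18648 = 612701/17 + 18648 = 929717/17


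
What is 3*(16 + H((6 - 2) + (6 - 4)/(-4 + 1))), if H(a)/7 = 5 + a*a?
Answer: 1159/3 ≈ 386.33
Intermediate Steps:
H(a) = 35 + 7*a² (H(a) = 7*(5 + a*a) = 7*(5 + a²) = 35 + 7*a²)
3*(16 + H((6 - 2) + (6 - 4)/(-4 + 1))) = 3*(16 + (35 + 7*((6 - 2) + (6 - 4)/(-4 + 1))²)) = 3*(16 + (35 + 7*(4 + 2/(-3))²)) = 3*(16 + (35 + 7*(4 + 2*(-⅓))²)) = 3*(16 + (35 + 7*(4 - ⅔)²)) = 3*(16 + (35 + 7*(10/3)²)) = 3*(16 + (35 + 7*(100/9))) = 3*(16 + (35 + 700/9)) = 3*(16 + 1015/9) = 3*(1159/9) = 1159/3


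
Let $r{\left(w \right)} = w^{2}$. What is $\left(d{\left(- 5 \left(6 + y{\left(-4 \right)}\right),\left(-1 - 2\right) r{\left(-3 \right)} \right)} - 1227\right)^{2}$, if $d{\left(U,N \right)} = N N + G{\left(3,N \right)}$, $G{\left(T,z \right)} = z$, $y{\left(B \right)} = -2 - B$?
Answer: $275625$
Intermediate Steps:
$d{\left(U,N \right)} = N + N^{2}$ ($d{\left(U,N \right)} = N N + N = N^{2} + N = N + N^{2}$)
$\left(d{\left(- 5 \left(6 + y{\left(-4 \right)}\right),\left(-1 - 2\right) r{\left(-3 \right)} \right)} - 1227\right)^{2} = \left(\left(-1 - 2\right) \left(-3\right)^{2} \left(1 + \left(-1 - 2\right) \left(-3\right)^{2}\right) - 1227\right)^{2} = \left(\left(-3\right) 9 \left(1 - 27\right) - 1227\right)^{2} = \left(- 27 \left(1 - 27\right) - 1227\right)^{2} = \left(\left(-27\right) \left(-26\right) - 1227\right)^{2} = \left(702 - 1227\right)^{2} = \left(-525\right)^{2} = 275625$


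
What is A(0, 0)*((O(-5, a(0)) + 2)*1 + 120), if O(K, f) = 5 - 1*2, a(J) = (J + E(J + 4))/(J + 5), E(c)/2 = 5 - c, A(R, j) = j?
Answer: 0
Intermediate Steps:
E(c) = 10 - 2*c (E(c) = 2*(5 - c) = 10 - 2*c)
a(J) = (2 - J)/(5 + J) (a(J) = (J + (10 - 2*(J + 4)))/(J + 5) = (J + (10 - 2*(4 + J)))/(5 + J) = (J + (10 + (-8 - 2*J)))/(5 + J) = (J + (2 - 2*J))/(5 + J) = (2 - J)/(5 + J))
O(K, f) = 3 (O(K, f) = 5 - 2 = 3)
A(0, 0)*((O(-5, a(0)) + 2)*1 + 120) = 0*((3 + 2)*1 + 120) = 0*(5*1 + 120) = 0*(5 + 120) = 0*125 = 0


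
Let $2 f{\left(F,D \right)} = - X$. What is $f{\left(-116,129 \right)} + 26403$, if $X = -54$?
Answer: $26430$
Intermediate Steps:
$f{\left(F,D \right)} = 27$ ($f{\left(F,D \right)} = \frac{\left(-1\right) \left(-54\right)}{2} = \frac{1}{2} \cdot 54 = 27$)
$f{\left(-116,129 \right)} + 26403 = 27 + 26403 = 26430$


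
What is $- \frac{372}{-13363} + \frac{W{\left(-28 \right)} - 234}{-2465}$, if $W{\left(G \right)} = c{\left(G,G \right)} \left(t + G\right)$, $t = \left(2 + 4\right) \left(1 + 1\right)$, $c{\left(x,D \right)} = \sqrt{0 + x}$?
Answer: $\frac{4043922}{32939795} + \frac{32 i \sqrt{7}}{2465} \approx 0.12277 + 0.034346 i$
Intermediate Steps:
$c{\left(x,D \right)} = \sqrt{x}$
$t = 12$ ($t = 6 \cdot 2 = 12$)
$W{\left(G \right)} = \sqrt{G} \left(12 + G\right)$
$- \frac{372}{-13363} + \frac{W{\left(-28 \right)} - 234}{-2465} = - \frac{372}{-13363} + \frac{\sqrt{-28} \left(12 - 28\right) - 234}{-2465} = \left(-372\right) \left(- \frac{1}{13363}\right) + \left(2 i \sqrt{7} \left(-16\right) - 234\right) \left(- \frac{1}{2465}\right) = \frac{372}{13363} + \left(- 32 i \sqrt{7} - 234\right) \left(- \frac{1}{2465}\right) = \frac{372}{13363} + \left(-234 - 32 i \sqrt{7}\right) \left(- \frac{1}{2465}\right) = \frac{372}{13363} + \left(\frac{234}{2465} + \frac{32 i \sqrt{7}}{2465}\right) = \frac{4043922}{32939795} + \frac{32 i \sqrt{7}}{2465}$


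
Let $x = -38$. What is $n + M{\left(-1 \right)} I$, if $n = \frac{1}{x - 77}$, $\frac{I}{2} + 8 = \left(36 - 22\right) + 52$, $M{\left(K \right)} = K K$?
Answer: $\frac{13339}{115} \approx 115.99$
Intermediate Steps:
$M{\left(K \right)} = K^{2}$
$I = 116$ ($I = -16 + 2 \left(\left(36 - 22\right) + 52\right) = -16 + 2 \left(14 + 52\right) = -16 + 2 \cdot 66 = -16 + 132 = 116$)
$n = - \frac{1}{115}$ ($n = \frac{1}{-38 - 77} = \frac{1}{-115} = - \frac{1}{115} \approx -0.0086956$)
$n + M{\left(-1 \right)} I = - \frac{1}{115} + \left(-1\right)^{2} \cdot 116 = - \frac{1}{115} + 1 \cdot 116 = - \frac{1}{115} + 116 = \frac{13339}{115}$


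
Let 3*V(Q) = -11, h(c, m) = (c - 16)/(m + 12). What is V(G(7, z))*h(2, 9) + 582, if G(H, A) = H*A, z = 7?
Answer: 5260/9 ≈ 584.44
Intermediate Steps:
h(c, m) = (-16 + c)/(12 + m)
G(H, A) = A*H
V(Q) = -11/3 (V(Q) = (1/3)*(-11) = -11/3)
V(G(7, z))*h(2, 9) + 582 = -11*(-16 + 2)/(3*(12 + 9)) + 582 = -11*(-14)/(3*21) + 582 = -11*(-14)/63 + 582 = -11/3*(-2/3) + 582 = 22/9 + 582 = 5260/9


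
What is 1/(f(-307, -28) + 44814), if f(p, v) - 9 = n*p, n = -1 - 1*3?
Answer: 1/46051 ≈ 2.1715e-5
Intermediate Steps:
n = -4 (n = -1 - 3 = -4)
f(p, v) = 9 - 4*p
1/(f(-307, -28) + 44814) = 1/((9 - 4*(-307)) + 44814) = 1/((9 + 1228) + 44814) = 1/(1237 + 44814) = 1/46051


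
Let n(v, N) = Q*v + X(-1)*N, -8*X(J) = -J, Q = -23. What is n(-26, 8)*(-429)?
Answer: -256113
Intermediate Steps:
X(J) = J/8 (X(J) = -(-1)*J/8 = J/8)
n(v, N) = -23*v - N/8 (n(v, N) = -23*v + ((1/8)*(-1))*N = -23*v - N/8)
n(-26, 8)*(-429) = (-23*(-26) - 1/8*8)*(-429) = (598 - 1)*(-429) = 597*(-429) = -256113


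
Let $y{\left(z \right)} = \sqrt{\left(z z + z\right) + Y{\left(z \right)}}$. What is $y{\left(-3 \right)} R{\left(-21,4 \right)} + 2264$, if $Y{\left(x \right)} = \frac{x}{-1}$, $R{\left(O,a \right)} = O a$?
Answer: $2012$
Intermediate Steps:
$Y{\left(x \right)} = - x$ ($Y{\left(x \right)} = x \left(-1\right) = - x$)
$y{\left(z \right)} = \sqrt{z^{2}}$ ($y{\left(z \right)} = \sqrt{\left(z z + z\right) - z} = \sqrt{\left(z^{2} + z\right) - z} = \sqrt{\left(z + z^{2}\right) - z} = \sqrt{z^{2}}$)
$y{\left(-3 \right)} R{\left(-21,4 \right)} + 2264 = \sqrt{\left(-3\right)^{2}} \left(\left(-21\right) 4\right) + 2264 = \sqrt{9} \left(-84\right) + 2264 = 3 \left(-84\right) + 2264 = -252 + 2264 = 2012$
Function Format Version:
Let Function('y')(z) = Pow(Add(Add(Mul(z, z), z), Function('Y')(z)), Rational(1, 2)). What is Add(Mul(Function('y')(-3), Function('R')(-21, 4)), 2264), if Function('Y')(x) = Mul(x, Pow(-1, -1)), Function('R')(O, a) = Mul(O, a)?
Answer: 2012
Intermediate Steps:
Function('Y')(x) = Mul(-1, x) (Function('Y')(x) = Mul(x, -1) = Mul(-1, x))
Function('y')(z) = Pow(Pow(z, 2), Rational(1, 2)) (Function('y')(z) = Pow(Add(Add(Mul(z, z), z), Mul(-1, z)), Rational(1, 2)) = Pow(Add(Add(Pow(z, 2), z), Mul(-1, z)), Rational(1, 2)) = Pow(Add(Add(z, Pow(z, 2)), Mul(-1, z)), Rational(1, 2)) = Pow(Pow(z, 2), Rational(1, 2)))
Add(Mul(Function('y')(-3), Function('R')(-21, 4)), 2264) = Add(Mul(Pow(Pow(-3, 2), Rational(1, 2)), Mul(-21, 4)), 2264) = Add(Mul(Pow(9, Rational(1, 2)), -84), 2264) = Add(Mul(3, -84), 2264) = Add(-252, 2264) = 2012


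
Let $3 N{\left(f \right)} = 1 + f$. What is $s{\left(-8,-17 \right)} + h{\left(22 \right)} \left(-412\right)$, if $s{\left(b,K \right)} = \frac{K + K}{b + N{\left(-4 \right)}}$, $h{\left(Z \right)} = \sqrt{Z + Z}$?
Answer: $\frac{34}{9} - 824 \sqrt{11} \approx -2729.1$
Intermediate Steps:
$N{\left(f \right)} = \frac{1}{3} + \frac{f}{3}$ ($N{\left(f \right)} = \frac{1 + f}{3} = \frac{1}{3} + \frac{f}{3}$)
$h{\left(Z \right)} = \sqrt{2} \sqrt{Z}$ ($h{\left(Z \right)} = \sqrt{2 Z} = \sqrt{2} \sqrt{Z}$)
$s{\left(b,K \right)} = \frac{2 K}{-1 + b}$ ($s{\left(b,K \right)} = \frac{K + K}{b + \left(\frac{1}{3} + \frac{1}{3} \left(-4\right)\right)} = \frac{2 K}{b + \left(\frac{1}{3} - \frac{4}{3}\right)} = \frac{2 K}{b - 1} = \frac{2 K}{-1 + b}$)
$s{\left(-8,-17 \right)} + h{\left(22 \right)} \left(-412\right) = 2 \left(-17\right) \frac{1}{-1 - 8} + \sqrt{2} \sqrt{22} \left(-412\right) = 2 \left(-17\right) \frac{1}{-9} + 2 \sqrt{11} \left(-412\right) = 2 \left(-17\right) \left(- \frac{1}{9}\right) - 824 \sqrt{11} = \frac{34}{9} - 824 \sqrt{11}$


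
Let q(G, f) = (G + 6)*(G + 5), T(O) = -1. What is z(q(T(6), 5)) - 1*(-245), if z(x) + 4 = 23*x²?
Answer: 9441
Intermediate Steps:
q(G, f) = (5 + G)*(6 + G) (q(G, f) = (6 + G)*(5 + G) = (5 + G)*(6 + G))
z(x) = -4 + 23*x²
z(q(T(6), 5)) - 1*(-245) = (-4 + 23*(30 + (-1)² + 11*(-1))²) - 1*(-245) = (-4 + 23*(30 + 1 - 11)²) + 245 = (-4 + 23*20²) + 245 = (-4 + 23*400) + 245 = (-4 + 9200) + 245 = 9196 + 245 = 9441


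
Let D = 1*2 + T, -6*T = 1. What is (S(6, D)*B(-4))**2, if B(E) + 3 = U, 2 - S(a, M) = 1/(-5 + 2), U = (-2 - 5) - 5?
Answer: 1225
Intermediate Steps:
T = -1/6 (T = -1/6*1 = -1/6 ≈ -0.16667)
D = 11/6 (D = 1*2 - 1/6 = 2 - 1/6 = 11/6 ≈ 1.8333)
U = -12 (U = -7 - 5 = -12)
S(a, M) = 7/3 (S(a, M) = 2 - 1/(-5 + 2) = 2 - 1/(-3) = 2 - 1*(-1/3) = 2 + 1/3 = 7/3)
B(E) = -15 (B(E) = -3 - 12 = -15)
(S(6, D)*B(-4))**2 = ((7/3)*(-15))**2 = (-35)**2 = 1225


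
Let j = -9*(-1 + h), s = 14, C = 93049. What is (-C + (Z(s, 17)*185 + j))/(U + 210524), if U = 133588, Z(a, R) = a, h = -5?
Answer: -30135/114704 ≈ -0.26272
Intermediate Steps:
j = 54 (j = -9*(-1 - 5) = -9*(-6) = 54)
(-C + (Z(s, 17)*185 + j))/(U + 210524) = (-1*93049 + (14*185 + 54))/(133588 + 210524) = (-93049 + (2590 + 54))/344112 = (-93049 + 2644)*(1/344112) = -90405*1/344112 = -30135/114704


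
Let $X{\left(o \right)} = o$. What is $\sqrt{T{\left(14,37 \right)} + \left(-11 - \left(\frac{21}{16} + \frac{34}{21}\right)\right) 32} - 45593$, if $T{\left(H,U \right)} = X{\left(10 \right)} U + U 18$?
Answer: $-45593 + \frac{\sqrt{260274}}{21} \approx -45569.0$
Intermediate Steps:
$T{\left(H,U \right)} = 28 U$ ($T{\left(H,U \right)} = 10 U + U 18 = 10 U + 18 U = 28 U$)
$\sqrt{T{\left(14,37 \right)} + \left(-11 - \left(\frac{21}{16} + \frac{34}{21}\right)\right) 32} - 45593 = \sqrt{28 \cdot 37 + \left(-11 - \left(\frac{21}{16} + \frac{34}{21}\right)\right) 32} - 45593 = \sqrt{1036 + \left(-11 - \frac{985}{336}\right) 32} - 45593 = \sqrt{1036 - \frac{9362}{21}} - 45593 = \sqrt{\frac{12394}{21}} - 45593 = \frac{\sqrt{260274}}{21} - 45593 = -45593 + \frac{\sqrt{260274}}{21}$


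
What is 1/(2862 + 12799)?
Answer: 1/15661 ≈ 6.3853e-5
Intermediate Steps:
1/(2862 + 12799) = 1/15661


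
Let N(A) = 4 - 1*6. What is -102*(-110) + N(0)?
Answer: 11218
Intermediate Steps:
N(A) = -2 (N(A) = 4 - 6 = -2)
-102*(-110) + N(0) = -102*(-110) - 2 = 11220 - 2 = 11218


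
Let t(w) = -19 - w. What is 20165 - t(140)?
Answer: 20324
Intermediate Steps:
20165 - t(140) = 20165 - (-19 - 1*140) = 20165 - (-19 - 140) = 20165 - 1*(-159) = 20165 + 159 = 20324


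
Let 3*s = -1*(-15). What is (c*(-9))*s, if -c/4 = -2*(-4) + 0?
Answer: 1440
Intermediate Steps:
s = 5 (s = (-1*(-15))/3 = (⅓)*15 = 5)
c = -32 (c = -4*(-2*(-4) + 0) = -4*(8 + 0) = -4*8 = -32)
(c*(-9))*s = -32*(-9)*5 = 288*5 = 1440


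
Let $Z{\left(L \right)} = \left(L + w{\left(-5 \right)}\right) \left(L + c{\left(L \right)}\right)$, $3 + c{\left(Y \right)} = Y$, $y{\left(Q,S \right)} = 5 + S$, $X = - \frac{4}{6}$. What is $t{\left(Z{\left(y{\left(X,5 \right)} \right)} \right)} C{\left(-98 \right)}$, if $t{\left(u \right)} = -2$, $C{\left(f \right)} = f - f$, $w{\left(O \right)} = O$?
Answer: $0$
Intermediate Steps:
$C{\left(f \right)} = 0$
$X = - \frac{2}{3}$ ($X = \left(-4\right) \frac{1}{6} = - \frac{2}{3} \approx -0.66667$)
$c{\left(Y \right)} = -3 + Y$
$Z{\left(L \right)} = \left(-5 + L\right) \left(-3 + 2 L\right)$ ($Z{\left(L \right)} = \left(L - 5\right) \left(L + \left(-3 + L\right)\right) = \left(-5 + L\right) \left(-3 + 2 L\right)$)
$t{\left(Z{\left(y{\left(X,5 \right)} \right)} \right)} C{\left(-98 \right)} = \left(-2\right) 0 = 0$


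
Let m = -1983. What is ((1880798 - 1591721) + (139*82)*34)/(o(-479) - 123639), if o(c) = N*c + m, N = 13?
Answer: -676609/131849 ≈ -5.1317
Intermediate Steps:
o(c) = -1983 + 13*c (o(c) = 13*c - 1983 = -1983 + 13*c)
((1880798 - 1591721) + (139*82)*34)/(o(-479) - 123639) = ((1880798 - 1591721) + (139*82)*34)/((-1983 + 13*(-479)) - 123639) = (289077 + 11398*34)/((-1983 - 6227) - 123639) = (289077 + 387532)/(-8210 - 123639) = 676609/(-131849) = 676609*(-1/131849) = -676609/131849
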